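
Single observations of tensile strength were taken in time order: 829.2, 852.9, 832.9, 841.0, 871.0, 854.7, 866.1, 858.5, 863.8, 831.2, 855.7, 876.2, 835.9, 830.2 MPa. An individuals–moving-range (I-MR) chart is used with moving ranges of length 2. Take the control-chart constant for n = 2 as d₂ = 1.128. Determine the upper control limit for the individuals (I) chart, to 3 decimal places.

900.277

X̄ = (829.2 + 852.9 + 832.9 + 841.0 + 871.0 + 854.7 + 866.1 + 858.5 + 863.8 + 831.2 + 855.7 + 876.2 + 835.9 + 830.2) / 14 = 849.9500
Moving ranges: 23.7, 20.0, 8.1, 30.0, 16.3, 11.4, 7.6, 5.3, 32.6, 24.5, 20.5, 40.3, 5.7; M̄R̄ = 246.0000 / 13 = 18.9231
UCL = X̄ + 3·M̄R̄/d₂ = 849.9500 + 3 × 18.9231 / 1.128 = 900.2773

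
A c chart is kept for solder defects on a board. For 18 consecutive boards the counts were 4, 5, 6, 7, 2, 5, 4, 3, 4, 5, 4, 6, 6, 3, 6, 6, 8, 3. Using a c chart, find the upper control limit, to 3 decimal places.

c̄ = (4 + 5 + 6 + 7 + 2 + 5 + 4 + 3 + 4 + 5 + 4 + 6 + 6 + 3 + 6 + 6 + 8 + 3) / 18 = 87 / 18 = 4.8333
UCL = c̄ + 3√c̄ = 4.8333 + 3 × √4.8333 = 4.8333 + 3 × 2.1985 = 11.4288

11.429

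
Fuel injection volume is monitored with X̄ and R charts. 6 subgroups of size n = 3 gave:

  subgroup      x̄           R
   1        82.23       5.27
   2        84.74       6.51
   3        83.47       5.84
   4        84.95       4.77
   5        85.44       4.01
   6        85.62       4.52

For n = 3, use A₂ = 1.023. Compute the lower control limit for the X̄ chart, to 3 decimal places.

X̄̄ = (82.23 + 84.74 + 83.47 + 84.95 + 85.44 + 85.62) / 6 = 506.4500 / 6 = 84.4083
R̄ = (5.27 + 6.51 + 5.84 + 4.77 + 4.01 + 4.52) / 6 = 30.9200 / 6 = 5.1533
LCL = X̄̄ − A₂·R̄ = 84.4083 − 1.023 × 5.1533 = 79.1365

79.136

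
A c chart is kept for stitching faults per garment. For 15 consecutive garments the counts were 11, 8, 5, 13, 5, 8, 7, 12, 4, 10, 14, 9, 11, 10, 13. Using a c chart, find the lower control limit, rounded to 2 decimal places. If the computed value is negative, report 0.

0.17

c̄ = (11 + 8 + 5 + 13 + 5 + 8 + 7 + 12 + 4 + 10 + 14 + 9 + 11 + 10 + 13) / 15 = 140 / 15 = 9.3333
LCL = c̄ − 3√c̄ = 9.3333 − 3 × 3.0551 = 0.1682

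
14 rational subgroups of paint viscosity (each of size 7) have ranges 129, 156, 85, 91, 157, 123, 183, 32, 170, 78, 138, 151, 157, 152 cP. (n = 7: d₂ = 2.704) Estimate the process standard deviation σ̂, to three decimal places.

R̄ = (129 + 156 + 85 + 91 + 157 + 123 + 183 + 32 + 170 + 78 + 138 + 151 + 157 + 152) / 14 = 128.7143
σ̂ = R̄ / d₂ = 128.7143 / 2.704 = 47.6014

47.601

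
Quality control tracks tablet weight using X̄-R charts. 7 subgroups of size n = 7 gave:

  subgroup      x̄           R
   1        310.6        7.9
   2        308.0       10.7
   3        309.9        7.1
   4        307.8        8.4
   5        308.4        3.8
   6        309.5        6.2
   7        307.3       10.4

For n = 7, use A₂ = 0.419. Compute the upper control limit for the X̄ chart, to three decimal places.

X̄̄ = (310.6 + 308.0 + 309.9 + 307.8 + 308.4 + 309.5 + 307.3) / 7 = 2161.5000 / 7 = 308.7857
R̄ = (7.9 + 10.7 + 7.1 + 8.4 + 3.8 + 6.2 + 10.4) / 7 = 54.5000 / 7 = 7.7857
UCL = X̄̄ + A₂·R̄ = 308.7857 + 0.419 × 7.7857 = 312.0479

312.048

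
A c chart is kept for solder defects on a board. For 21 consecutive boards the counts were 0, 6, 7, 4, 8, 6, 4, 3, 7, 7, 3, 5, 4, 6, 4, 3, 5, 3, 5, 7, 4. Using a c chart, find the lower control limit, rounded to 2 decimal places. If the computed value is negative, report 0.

0.00

c̄ = (0 + 6 + 7 + 4 + 8 + 6 + 4 + 3 + 7 + 7 + 3 + 5 + 4 + 6 + 4 + 3 + 5 + 3 + 5 + 7 + 4) / 21 = 101 / 21 = 4.8095
LCL = c̄ − 3√c̄ = 4.8095 − 3 × 2.1931 = -1.7697 → 0 (cannot be negative)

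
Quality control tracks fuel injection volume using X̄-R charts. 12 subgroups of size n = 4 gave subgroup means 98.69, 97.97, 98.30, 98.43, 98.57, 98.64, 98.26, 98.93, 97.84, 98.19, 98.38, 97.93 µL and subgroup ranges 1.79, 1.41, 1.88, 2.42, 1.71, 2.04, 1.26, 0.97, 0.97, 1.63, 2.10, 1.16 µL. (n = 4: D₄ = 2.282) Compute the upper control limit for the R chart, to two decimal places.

R̄ = (1.79 + 1.41 + 1.88 + 2.42 + 1.71 + 2.04 + 1.26 + 0.97 + 0.97 + 1.63 + 2.10 + 1.16) / 12 = 19.3400 / 12 = 1.6117
UCL_R = D₄·R̄ = 2.282 × 1.6117 = 3.6778

3.68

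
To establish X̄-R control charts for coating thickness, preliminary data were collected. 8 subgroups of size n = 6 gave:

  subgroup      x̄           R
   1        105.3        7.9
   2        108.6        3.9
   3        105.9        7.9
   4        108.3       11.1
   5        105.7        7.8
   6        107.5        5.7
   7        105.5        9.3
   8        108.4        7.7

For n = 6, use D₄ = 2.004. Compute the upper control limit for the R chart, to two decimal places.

15.36

R̄ = (7.9 + 3.9 + 7.9 + 11.1 + 7.8 + 5.7 + 9.3 + 7.7) / 8 = 61.3000 / 8 = 7.6625
UCL_R = D₄·R̄ = 2.004 × 7.6625 = 15.3557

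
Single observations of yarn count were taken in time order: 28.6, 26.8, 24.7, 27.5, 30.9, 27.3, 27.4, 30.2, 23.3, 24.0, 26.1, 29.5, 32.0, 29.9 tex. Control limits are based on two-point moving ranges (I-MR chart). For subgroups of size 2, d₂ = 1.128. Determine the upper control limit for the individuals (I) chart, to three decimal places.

34.746

X̄ = (28.6 + 26.8 + 24.7 + 27.5 + 30.9 + 27.3 + 27.4 + 30.2 + 23.3 + 24.0 + 26.1 + 29.5 + 32.0 + 29.9) / 14 = 27.7286
Moving ranges: 1.8, 2.1, 2.8, 3.4, 3.6, 0.1, 2.8, 6.9, 0.7, 2.1, 3.4, 2.5, 2.1; M̄R̄ = 34.3000 / 13 = 2.6385
UCL = X̄ + 3·M̄R̄/d₂ = 27.7286 + 3 × 2.6385 / 1.128 = 34.7458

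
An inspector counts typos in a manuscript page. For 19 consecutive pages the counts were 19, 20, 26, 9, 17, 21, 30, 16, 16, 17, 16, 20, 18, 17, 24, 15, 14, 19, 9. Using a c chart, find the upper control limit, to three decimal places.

c̄ = (19 + 20 + 26 + 9 + 17 + 21 + 30 + 16 + 16 + 17 + 16 + 20 + 18 + 17 + 24 + 15 + 14 + 19 + 9) / 19 = 343 / 19 = 18.0526
UCL = c̄ + 3√c̄ = 18.0526 + 3 × √18.0526 = 18.0526 + 3 × 4.2488 = 30.7991

30.799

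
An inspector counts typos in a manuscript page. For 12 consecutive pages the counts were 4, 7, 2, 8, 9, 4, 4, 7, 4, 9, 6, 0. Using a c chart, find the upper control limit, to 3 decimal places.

c̄ = (4 + 7 + 2 + 8 + 9 + 4 + 4 + 7 + 4 + 9 + 6 + 0) / 12 = 64 / 12 = 5.3333
UCL = c̄ + 3√c̄ = 5.3333 + 3 × √5.3333 = 5.3333 + 3 × 2.3094 = 12.2615

12.262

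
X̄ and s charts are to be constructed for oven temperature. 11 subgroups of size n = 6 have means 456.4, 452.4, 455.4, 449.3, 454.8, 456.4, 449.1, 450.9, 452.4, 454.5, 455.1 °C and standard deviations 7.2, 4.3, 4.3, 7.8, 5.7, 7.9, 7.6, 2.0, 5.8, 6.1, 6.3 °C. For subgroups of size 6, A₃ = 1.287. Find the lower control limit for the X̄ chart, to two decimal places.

445.73

X̄̄ = (456.4 + 452.4 + 455.4 + 449.3 + 454.8 + 456.4 + 449.1 + 450.9 + 452.4 + 454.5 + 455.1) / 11 = 453.3364
s̄ = (7.2 + 4.3 + 4.3 + 7.8 + 5.7 + 7.9 + 7.6 + 2.0 + 5.8 + 6.1 + 6.3) / 11 = 5.9091
LCL = X̄̄ − A₃·s̄ = 453.3364 − 1.287 × 5.9091 = 445.7314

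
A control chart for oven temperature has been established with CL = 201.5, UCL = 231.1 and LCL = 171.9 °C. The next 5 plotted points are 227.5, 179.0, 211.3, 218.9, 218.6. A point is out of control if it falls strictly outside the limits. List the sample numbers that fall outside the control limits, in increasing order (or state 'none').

none

All 5 points lie within [171.9, 231.1].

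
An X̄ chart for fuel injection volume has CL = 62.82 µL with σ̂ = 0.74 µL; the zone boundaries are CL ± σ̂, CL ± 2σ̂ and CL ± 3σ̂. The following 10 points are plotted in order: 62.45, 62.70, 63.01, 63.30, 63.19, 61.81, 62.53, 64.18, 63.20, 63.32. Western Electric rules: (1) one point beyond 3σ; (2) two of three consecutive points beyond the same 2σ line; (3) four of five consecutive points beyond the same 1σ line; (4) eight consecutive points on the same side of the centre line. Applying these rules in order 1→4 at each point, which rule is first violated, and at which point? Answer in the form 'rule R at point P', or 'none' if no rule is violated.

none

Zone of each point (C = within 1σ̂, B = 1σ̂–2σ̂, A = 2σ̂–3σ̂, * = beyond 3σ̂; sign = side of CL): 1:-C, 2:-C, 3:+C, 4:+C, 5:+C, 6:-B, 7:-C, 8:+B, 9:+C, 10:+C
No rule fires across all 10 points.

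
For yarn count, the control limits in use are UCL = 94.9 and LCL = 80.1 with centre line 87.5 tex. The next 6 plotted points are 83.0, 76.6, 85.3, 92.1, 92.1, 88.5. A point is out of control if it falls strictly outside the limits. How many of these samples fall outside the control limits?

Compare each point to [80.1, 94.9]: sample 2 = 76.6 < LCL.

1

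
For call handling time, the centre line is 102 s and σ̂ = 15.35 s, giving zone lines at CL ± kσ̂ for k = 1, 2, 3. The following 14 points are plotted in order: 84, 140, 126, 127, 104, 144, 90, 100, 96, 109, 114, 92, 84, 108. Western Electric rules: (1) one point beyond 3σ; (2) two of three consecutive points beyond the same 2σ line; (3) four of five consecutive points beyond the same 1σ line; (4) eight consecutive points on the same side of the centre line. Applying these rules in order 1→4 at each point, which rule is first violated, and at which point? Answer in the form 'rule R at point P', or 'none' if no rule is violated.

Zone of each point (C = within 1σ̂, B = 1σ̂–2σ̂, A = 2σ̂–3σ̂, * = beyond 3σ̂; sign = side of CL): 1:-B, 2:+A, 3:+B, 4:+B, 5:+C, 6:+A, 7:-C, 8:-C, 9:-C, 10:+C, 11:+C, 12:-C, 13:-B, 14:+C
Rule 3 (four of five consecutive points beyond the same 1σ limit) is satisfied at point 6.

rule 3 at point 6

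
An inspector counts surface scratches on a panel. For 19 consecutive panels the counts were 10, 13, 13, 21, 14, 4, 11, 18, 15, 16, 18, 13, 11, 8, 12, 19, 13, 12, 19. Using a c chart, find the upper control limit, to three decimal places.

c̄ = (10 + 13 + 13 + 21 + 14 + 4 + 11 + 18 + 15 + 16 + 18 + 13 + 11 + 8 + 12 + 19 + 13 + 12 + 19) / 19 = 260 / 19 = 13.6842
UCL = c̄ + 3√c̄ = 13.6842 + 3 × √13.6842 = 13.6842 + 3 × 3.6992 = 24.7819

24.782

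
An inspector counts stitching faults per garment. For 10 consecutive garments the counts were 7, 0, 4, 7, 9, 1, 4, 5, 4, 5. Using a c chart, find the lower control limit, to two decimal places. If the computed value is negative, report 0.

c̄ = (7 + 0 + 4 + 7 + 9 + 1 + 4 + 5 + 4 + 5) / 10 = 46 / 10 = 4.6000
LCL = c̄ − 3√c̄ = 4.6000 − 3 × 2.1448 = -1.8343 → 0 (cannot be negative)

0.00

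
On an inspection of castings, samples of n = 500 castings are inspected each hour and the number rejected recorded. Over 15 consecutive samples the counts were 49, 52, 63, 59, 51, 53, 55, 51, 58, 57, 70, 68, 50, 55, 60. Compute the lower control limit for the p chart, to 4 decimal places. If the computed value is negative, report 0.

p̄ = Σdᵢ / (k·n) = 851 / (15 × 500) = 0.11347
LCL = p̄ − 3·√(p̄(1−p̄)/n) = 0.11347 − 3 × 0.01418 = 0.07091

0.0709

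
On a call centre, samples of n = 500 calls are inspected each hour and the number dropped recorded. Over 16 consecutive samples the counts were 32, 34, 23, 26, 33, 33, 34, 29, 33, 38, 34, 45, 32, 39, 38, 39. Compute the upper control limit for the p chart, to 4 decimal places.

0.1015

p̄ = Σdᵢ / (k·n) = 542 / (16 × 500) = 0.06775
UCL = p̄ + 3·√(p̄(1−p̄)/n) = 0.06775 + 3 × √(0.06775×0.93225/500) = 0.06775 + 3 × 0.01124 = 0.10147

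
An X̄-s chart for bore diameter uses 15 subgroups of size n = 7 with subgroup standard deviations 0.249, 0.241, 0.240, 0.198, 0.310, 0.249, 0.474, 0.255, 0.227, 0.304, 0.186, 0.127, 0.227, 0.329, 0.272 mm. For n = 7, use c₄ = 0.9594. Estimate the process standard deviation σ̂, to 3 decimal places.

s̄ = (0.249 + 0.241 + 0.240 + 0.198 + 0.310 + 0.249 + 0.474 + 0.255 + 0.227 + 0.304 + 0.186 + 0.127 + 0.227 + 0.329 + 0.272) / 15 = 0.2592
σ̂ = s̄ / c₄ = 0.2592 / 0.9594 = 0.2702

0.270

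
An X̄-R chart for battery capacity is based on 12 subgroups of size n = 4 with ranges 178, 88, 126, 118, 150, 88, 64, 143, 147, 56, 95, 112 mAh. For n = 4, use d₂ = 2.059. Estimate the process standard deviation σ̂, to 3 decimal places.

55.245

R̄ = (178 + 88 + 126 + 118 + 150 + 88 + 64 + 143 + 147 + 56 + 95 + 112) / 12 = 113.7500
σ̂ = R̄ / d₂ = 113.7500 / 2.059 = 55.2453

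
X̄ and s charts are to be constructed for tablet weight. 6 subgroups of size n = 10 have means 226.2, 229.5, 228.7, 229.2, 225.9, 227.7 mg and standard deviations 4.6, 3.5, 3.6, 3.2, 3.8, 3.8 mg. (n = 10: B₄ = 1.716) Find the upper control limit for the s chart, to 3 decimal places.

6.435

s̄ = (4.6 + 3.5 + 3.6 + 3.2 + 3.8 + 3.8) / 6 = 3.7500
UCL_s = B₄·s̄ = 1.716 × 3.7500 = 6.4350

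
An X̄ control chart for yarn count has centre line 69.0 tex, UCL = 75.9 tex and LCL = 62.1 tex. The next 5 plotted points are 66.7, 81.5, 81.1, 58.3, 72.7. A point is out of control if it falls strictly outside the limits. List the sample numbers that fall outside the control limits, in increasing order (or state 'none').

Compare each point to [62.1, 75.9]: sample 2 = 81.5 > UCL; sample 3 = 81.1 > UCL; sample 4 = 58.3 < LCL.

2, 3, 4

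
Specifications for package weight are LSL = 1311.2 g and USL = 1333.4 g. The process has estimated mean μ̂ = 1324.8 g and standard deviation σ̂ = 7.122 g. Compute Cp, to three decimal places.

0.520

Cp = (USL − LSL) / (6σ̂) = (1333.4 − 1311.2) / (6 × 7.122) = 22.2000 / 42.7320 = 0.5195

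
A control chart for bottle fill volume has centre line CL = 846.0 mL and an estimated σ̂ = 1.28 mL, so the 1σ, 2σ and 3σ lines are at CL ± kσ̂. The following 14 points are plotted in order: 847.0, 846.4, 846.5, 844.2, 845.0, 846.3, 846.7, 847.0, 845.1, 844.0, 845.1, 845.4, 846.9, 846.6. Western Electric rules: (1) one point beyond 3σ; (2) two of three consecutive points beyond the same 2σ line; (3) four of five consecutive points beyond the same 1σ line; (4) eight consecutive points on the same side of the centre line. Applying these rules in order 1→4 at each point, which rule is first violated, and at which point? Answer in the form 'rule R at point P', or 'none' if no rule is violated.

none

Zone of each point (C = within 1σ̂, B = 1σ̂–2σ̂, A = 2σ̂–3σ̂, * = beyond 3σ̂; sign = side of CL): 1:+C, 2:+C, 3:+C, 4:-B, 5:-C, 6:+C, 7:+C, 8:+C, 9:-C, 10:-B, 11:-C, 12:-C, 13:+C, 14:+C
No rule fires across all 14 points.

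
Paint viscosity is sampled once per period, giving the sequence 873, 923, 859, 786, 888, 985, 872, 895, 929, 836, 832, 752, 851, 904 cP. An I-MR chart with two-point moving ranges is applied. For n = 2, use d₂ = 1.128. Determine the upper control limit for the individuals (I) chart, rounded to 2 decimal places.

1051.41

X̄ = (873 + 923 + 859 + 786 + 888 + 985 + 872 + 895 + 929 + 836 + 832 + 752 + 851 + 904) / 14 = 870.3571
Moving ranges: 50, 64, 73, 102, 97, 113, 23, 34, 93, 4, 80, 99, 53; M̄R̄ = 885.0000 / 13 = 68.0769
UCL = X̄ + 3·M̄R̄/d₂ = 870.3571 + 3 × 68.0769 / 1.128 = 1051.4128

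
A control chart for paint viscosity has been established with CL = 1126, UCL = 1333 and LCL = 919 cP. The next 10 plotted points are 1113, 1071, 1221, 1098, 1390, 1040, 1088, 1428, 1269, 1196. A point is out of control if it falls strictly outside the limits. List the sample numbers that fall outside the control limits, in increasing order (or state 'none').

Compare each point to [919, 1333]: sample 5 = 1390 > UCL; sample 8 = 1428 > UCL.

5, 8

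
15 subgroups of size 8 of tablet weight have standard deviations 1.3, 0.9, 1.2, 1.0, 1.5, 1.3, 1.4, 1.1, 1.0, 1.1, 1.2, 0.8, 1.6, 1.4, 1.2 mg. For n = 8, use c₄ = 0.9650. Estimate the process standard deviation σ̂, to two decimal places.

s̄ = (1.3 + 0.9 + 1.2 + 1.0 + 1.5 + 1.3 + 1.4 + 1.1 + 1.0 + 1.1 + 1.2 + 0.8 + 1.6 + 1.4 + 1.2) / 15 = 1.2000
σ̂ = s̄ / c₄ = 1.2000 / 0.9650 = 1.2435

1.24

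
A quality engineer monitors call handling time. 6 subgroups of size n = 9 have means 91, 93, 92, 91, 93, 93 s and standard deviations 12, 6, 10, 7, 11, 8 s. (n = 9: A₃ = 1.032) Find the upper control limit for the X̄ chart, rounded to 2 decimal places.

X̄̄ = (91 + 93 + 92 + 91 + 93 + 93) / 6 = 92.1667
s̄ = (12 + 6 + 10 + 7 + 11 + 8) / 6 = 9.0000
UCL = X̄̄ + A₃·s̄ = 92.1667 + 1.032 × 9.0000 = 101.4547

101.45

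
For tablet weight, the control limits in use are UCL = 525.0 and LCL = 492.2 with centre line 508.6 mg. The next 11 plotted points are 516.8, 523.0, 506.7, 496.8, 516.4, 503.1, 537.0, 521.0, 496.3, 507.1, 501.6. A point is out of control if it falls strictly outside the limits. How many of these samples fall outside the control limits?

Compare each point to [492.2, 525.0]: sample 7 = 537.0 > UCL.

1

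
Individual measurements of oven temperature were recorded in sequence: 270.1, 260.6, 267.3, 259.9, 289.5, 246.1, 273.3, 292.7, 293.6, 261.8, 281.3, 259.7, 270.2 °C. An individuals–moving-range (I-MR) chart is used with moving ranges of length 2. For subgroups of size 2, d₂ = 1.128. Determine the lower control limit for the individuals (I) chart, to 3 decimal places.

220.817

X̄ = (270.1 + 260.6 + 267.3 + 259.9 + 289.5 + 246.1 + 273.3 + 292.7 + 293.6 + 261.8 + 281.3 + 259.7 + 270.2) / 13 = 271.2385
Moving ranges: 9.5, 6.7, 7.4, 29.6, 43.4, 27.2, 19.4, 0.9, 31.8, 19.5, 21.6, 10.5; M̄R̄ = 227.5000 / 12 = 18.9583
LCL = X̄ − 3·M̄R̄/d₂ = 271.2385 − 3 × 18.9583 / 1.128 = 220.8174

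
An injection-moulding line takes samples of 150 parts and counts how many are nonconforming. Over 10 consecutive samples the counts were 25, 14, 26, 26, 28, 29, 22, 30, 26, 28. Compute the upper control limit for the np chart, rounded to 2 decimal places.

p̄ = Σdᵢ / (k·n) = 254 / (10 × 150) = 0.16933
UCL = np̄ + 3·√(np̄(1−p̄)) = 25.4000 + 3 × √(25.4000×0.83067) = 25.4000 + 3 × 4.5934 = 39.1801

39.18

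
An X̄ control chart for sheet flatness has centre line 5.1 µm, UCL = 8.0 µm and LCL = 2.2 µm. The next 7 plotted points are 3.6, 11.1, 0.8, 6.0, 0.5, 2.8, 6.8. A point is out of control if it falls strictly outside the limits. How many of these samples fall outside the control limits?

Compare each point to [2.2, 8.0]: sample 2 = 11.1 > UCL; sample 3 = 0.8 < LCL; sample 5 = 0.5 < LCL.

3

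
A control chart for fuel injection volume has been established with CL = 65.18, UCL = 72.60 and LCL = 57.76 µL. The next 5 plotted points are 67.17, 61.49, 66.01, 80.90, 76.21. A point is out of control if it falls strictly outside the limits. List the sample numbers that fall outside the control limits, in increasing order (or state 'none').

Compare each point to [57.76, 72.60]: sample 4 = 80.90 > UCL; sample 5 = 76.21 > UCL.

4, 5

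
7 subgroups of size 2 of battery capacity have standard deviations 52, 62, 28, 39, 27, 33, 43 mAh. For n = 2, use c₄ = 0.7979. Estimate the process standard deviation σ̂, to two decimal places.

50.85

s̄ = (52 + 62 + 28 + 39 + 27 + 33 + 43) / 7 = 40.5714
σ̂ = s̄ / c₄ = 40.5714 / 0.7979 = 50.8478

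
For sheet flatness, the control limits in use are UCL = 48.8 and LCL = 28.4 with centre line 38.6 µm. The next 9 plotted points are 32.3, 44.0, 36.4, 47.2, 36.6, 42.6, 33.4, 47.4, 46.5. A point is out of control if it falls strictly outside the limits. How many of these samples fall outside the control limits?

0

All 9 points lie within [28.4, 48.8].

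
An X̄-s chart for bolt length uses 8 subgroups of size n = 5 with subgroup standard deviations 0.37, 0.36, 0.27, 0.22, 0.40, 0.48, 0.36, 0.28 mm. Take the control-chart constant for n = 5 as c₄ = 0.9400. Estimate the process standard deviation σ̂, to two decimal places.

s̄ = (0.37 + 0.36 + 0.27 + 0.22 + 0.40 + 0.48 + 0.36 + 0.28) / 8 = 0.3425
σ̂ = s̄ / c₄ = 0.3425 / 0.9400 = 0.3644

0.36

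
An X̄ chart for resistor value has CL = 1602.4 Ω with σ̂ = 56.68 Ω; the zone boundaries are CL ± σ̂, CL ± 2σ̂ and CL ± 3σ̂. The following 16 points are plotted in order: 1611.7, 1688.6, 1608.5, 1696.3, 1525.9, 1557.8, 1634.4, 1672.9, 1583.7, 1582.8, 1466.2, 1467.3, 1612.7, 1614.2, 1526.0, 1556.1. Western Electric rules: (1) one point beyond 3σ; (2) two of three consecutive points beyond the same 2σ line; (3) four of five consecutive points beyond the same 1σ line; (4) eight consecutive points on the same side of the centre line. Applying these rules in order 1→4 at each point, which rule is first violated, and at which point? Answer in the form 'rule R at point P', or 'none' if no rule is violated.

Zone of each point (C = within 1σ̂, B = 1σ̂–2σ̂, A = 2σ̂–3σ̂, * = beyond 3σ̂; sign = side of CL): 1:+C, 2:+B, 3:+C, 4:+B, 5:-B, 6:-C, 7:+C, 8:+B, 9:-C, 10:-C, 11:-A, 12:-A, 13:+C, 14:+C, 15:-B, 16:-C
Rule 2 (two of three consecutive points beyond the same 2σ limit) is satisfied at point 12.

rule 2 at point 12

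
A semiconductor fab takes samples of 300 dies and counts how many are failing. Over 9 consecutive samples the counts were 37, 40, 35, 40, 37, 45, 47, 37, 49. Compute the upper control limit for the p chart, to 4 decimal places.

0.1953

p̄ = Σdᵢ / (k·n) = 367 / (9 × 300) = 0.13593
UCL = p̄ + 3·√(p̄(1−p̄)/n) = 0.13593 + 3 × √(0.13593×0.86407/300) = 0.13593 + 3 × 0.01979 = 0.19529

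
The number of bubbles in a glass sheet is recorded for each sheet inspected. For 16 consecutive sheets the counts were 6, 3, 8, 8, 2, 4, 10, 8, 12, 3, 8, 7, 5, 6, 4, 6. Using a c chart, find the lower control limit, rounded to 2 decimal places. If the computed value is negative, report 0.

c̄ = (6 + 3 + 8 + 8 + 2 + 4 + 10 + 8 + 12 + 3 + 8 + 7 + 5 + 6 + 4 + 6) / 16 = 100 / 16 = 6.2500
LCL = c̄ − 3√c̄ = 6.2500 − 3 × 2.5000 = -1.2500 → 0 (cannot be negative)

0.00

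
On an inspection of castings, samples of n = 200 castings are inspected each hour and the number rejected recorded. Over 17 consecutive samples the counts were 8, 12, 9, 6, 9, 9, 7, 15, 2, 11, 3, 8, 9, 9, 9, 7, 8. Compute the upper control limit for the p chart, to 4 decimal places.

p̄ = Σdᵢ / (k·n) = 141 / (17 × 200) = 0.04147
UCL = p̄ + 3·√(p̄(1−p̄)/n) = 0.04147 + 3 × √(0.04147×0.95853/200) = 0.04147 + 3 × 0.01410 = 0.08376

0.0838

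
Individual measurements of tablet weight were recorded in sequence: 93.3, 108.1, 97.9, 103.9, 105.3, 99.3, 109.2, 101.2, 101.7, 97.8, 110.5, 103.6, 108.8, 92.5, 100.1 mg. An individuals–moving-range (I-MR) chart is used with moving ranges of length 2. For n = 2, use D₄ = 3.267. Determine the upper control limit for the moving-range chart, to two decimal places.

25.53

Moving ranges: 14.8, 10.2, 6.0, 1.4, 6.0, 9.9, 8.0, 0.5, 3.9, 12.7, 6.9, 5.2, 16.3, 7.6; M̄R̄ = 109.4000 / 14 = 7.8143
UCL_MR = D₄·M̄R̄ = 3.267 × 7.8143 = 25.5293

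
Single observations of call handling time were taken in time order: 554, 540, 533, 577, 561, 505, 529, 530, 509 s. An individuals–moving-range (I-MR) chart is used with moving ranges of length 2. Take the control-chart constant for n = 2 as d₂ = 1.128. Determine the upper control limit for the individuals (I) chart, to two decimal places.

598.39

X̄ = (554 + 540 + 533 + 577 + 561 + 505 + 529 + 530 + 509) / 9 = 537.5556
Moving ranges: 14, 7, 44, 16, 56, 24, 1, 21; M̄R̄ = 183.0000 / 8 = 22.8750
UCL = X̄ + 3·M̄R̄/d₂ = 537.5556 + 3 × 22.8750 / 1.128 = 598.3933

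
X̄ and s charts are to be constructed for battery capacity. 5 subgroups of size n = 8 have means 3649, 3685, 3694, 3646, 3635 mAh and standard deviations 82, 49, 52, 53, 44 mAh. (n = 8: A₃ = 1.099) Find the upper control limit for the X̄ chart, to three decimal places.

X̄̄ = (3649 + 3685 + 3694 + 3646 + 3635) / 5 = 3661.8000
s̄ = (82 + 49 + 52 + 53 + 44) / 5 = 56.0000
UCL = X̄̄ + A₃·s̄ = 3661.8000 + 1.099 × 56.0000 = 3723.3440

3723.344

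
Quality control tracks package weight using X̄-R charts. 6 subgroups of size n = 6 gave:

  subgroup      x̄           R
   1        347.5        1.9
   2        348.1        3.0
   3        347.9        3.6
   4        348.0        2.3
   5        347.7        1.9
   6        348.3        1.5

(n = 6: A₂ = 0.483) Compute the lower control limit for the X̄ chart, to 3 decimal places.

346.774

X̄̄ = (347.5 + 348.1 + 347.9 + 348.0 + 347.7 + 348.3) / 6 = 2087.5000 / 6 = 347.9167
R̄ = (1.9 + 3.0 + 3.6 + 2.3 + 1.9 + 1.5) / 6 = 14.2000 / 6 = 2.3667
LCL = X̄̄ − A₂·R̄ = 347.9167 − 0.483 × 2.3667 = 346.7736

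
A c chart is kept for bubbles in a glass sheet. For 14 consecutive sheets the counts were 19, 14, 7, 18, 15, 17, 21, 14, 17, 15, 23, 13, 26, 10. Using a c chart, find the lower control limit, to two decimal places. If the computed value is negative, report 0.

c̄ = (19 + 14 + 7 + 18 + 15 + 17 + 21 + 14 + 17 + 15 + 23 + 13 + 26 + 10) / 14 = 229 / 14 = 16.3571
LCL = c̄ − 3√c̄ = 16.3571 − 3 × 4.0444 = 4.2240

4.22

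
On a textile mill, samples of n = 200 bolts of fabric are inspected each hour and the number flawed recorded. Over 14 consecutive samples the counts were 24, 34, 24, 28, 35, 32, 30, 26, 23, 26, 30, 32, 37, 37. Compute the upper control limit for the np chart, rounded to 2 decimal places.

p̄ = Σdᵢ / (k·n) = 418 / (14 × 200) = 0.14929
UCL = np̄ + 3·√(np̄(1−p̄)) = 29.8571 + 3 × √(29.8571×0.85071) = 29.8571 + 3 × 5.0398 = 44.9766

44.98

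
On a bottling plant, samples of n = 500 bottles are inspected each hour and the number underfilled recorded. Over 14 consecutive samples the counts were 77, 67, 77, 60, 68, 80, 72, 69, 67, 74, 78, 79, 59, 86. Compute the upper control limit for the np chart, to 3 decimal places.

p̄ = Σdᵢ / (k·n) = 1013 / (14 × 500) = 0.14471
UCL = np̄ + 3·√(np̄(1−p̄)) = 72.3571 + 3 × √(72.3571×0.85529) = 72.3571 + 3 × 7.8668 = 95.9574

95.957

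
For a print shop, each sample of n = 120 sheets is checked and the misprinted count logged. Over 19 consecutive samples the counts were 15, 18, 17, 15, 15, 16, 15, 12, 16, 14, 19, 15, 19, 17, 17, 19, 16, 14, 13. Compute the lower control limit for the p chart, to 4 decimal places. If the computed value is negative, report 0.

0.0396

p̄ = Σdᵢ / (k·n) = 302 / (19 × 120) = 0.13246
LCL = p̄ − 3·√(p̄(1−p̄)/n) = 0.13246 − 3 × 0.03095 = 0.03962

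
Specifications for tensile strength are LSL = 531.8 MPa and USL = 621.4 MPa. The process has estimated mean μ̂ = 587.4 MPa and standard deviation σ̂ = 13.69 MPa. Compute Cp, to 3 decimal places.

Cp = (USL − LSL) / (6σ̂) = (621.4 − 531.8) / (6 × 13.69) = 89.6000 / 82.1400 = 1.0908

1.091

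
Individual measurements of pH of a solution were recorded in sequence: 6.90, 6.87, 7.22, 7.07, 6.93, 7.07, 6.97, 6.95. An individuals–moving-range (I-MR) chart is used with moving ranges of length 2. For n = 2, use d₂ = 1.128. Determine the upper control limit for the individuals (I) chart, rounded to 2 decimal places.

X̄ = (6.90 + 6.87 + 7.22 + 7.07 + 6.93 + 7.07 + 6.97 + 6.95) / 8 = 6.9975
Moving ranges: 0.03, 0.35, 0.15, 0.14, 0.14, 0.10, 0.02; M̄R̄ = 0.9300 / 7 = 0.1329
UCL = X̄ + 3·M̄R̄/d₂ = 6.9975 + 3 × 0.1329 / 1.128 = 7.3508

7.35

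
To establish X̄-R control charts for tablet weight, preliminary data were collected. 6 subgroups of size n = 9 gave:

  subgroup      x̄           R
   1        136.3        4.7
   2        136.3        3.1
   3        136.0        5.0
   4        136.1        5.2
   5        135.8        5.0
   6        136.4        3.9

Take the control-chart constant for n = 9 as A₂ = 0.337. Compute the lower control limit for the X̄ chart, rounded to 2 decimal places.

X̄̄ = (136.3 + 136.3 + 136.0 + 136.1 + 135.8 + 136.4) / 6 = 816.9000 / 6 = 136.1500
R̄ = (4.7 + 3.1 + 5.0 + 5.2 + 5.0 + 3.9) / 6 = 26.9000 / 6 = 4.4833
LCL = X̄̄ − A₂·R̄ = 136.1500 − 0.337 × 4.4833 = 134.6391

134.64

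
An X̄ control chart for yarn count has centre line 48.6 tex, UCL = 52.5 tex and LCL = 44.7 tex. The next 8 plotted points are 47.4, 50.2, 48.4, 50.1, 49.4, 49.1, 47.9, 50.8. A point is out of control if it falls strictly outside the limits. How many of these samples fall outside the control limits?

All 8 points lie within [44.7, 52.5].

0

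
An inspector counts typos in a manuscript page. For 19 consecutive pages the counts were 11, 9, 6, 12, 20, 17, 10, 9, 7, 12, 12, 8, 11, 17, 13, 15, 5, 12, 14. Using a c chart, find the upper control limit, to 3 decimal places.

c̄ = (11 + 9 + 6 + 12 + 20 + 17 + 10 + 9 + 7 + 12 + 12 + 8 + 11 + 17 + 13 + 15 + 5 + 12 + 14) / 19 = 220 / 19 = 11.5789
UCL = c̄ + 3√c̄ = 11.5789 + 3 × √11.5789 = 11.5789 + 3 × 3.4028 = 21.7873

21.787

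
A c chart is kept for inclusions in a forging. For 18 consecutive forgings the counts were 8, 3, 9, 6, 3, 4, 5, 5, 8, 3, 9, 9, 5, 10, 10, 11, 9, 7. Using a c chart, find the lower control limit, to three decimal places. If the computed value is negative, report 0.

c̄ = (8 + 3 + 9 + 6 + 3 + 4 + 5 + 5 + 8 + 3 + 9 + 9 + 5 + 10 + 10 + 11 + 9 + 7) / 18 = 124 / 18 = 6.8889
LCL = c̄ − 3√c̄ = 6.8889 − 3 × 2.6247 = -0.9851 → 0 (cannot be negative)

0.000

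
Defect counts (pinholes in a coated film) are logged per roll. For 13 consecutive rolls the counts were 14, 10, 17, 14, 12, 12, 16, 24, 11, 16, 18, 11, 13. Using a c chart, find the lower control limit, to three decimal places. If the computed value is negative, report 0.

3.053

c̄ = (14 + 10 + 17 + 14 + 12 + 12 + 16 + 24 + 11 + 16 + 18 + 11 + 13) / 13 = 188 / 13 = 14.4615
LCL = c̄ − 3√c̄ = 14.4615 − 3 × 3.8028 = 3.0530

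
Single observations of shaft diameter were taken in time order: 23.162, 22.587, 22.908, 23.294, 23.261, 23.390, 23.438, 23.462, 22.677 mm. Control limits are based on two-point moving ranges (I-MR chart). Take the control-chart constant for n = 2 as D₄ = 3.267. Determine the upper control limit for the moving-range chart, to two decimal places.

Moving ranges: 0.575, 0.321, 0.386, 0.033, 0.129, 0.048, 0.024, 0.785; M̄R̄ = 2.3010 / 8 = 0.2876
UCL_MR = D₄·M̄R̄ = 3.267 × 0.2876 = 0.9397

0.94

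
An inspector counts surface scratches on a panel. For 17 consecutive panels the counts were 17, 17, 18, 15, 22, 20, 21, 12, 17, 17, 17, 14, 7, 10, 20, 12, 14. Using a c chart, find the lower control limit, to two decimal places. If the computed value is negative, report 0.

3.93

c̄ = (17 + 17 + 18 + 15 + 22 + 20 + 21 + 12 + 17 + 17 + 17 + 14 + 7 + 10 + 20 + 12 + 14) / 17 = 270 / 17 = 15.8824
LCL = c̄ − 3√c̄ = 15.8824 − 3 × 3.9853 = 3.9266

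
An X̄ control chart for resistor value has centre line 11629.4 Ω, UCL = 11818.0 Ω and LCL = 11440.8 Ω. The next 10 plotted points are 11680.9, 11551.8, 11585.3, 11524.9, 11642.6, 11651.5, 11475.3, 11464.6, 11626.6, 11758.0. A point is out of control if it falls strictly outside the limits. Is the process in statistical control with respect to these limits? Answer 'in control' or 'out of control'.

All 10 points lie within [11440.8, 11818.0].

in control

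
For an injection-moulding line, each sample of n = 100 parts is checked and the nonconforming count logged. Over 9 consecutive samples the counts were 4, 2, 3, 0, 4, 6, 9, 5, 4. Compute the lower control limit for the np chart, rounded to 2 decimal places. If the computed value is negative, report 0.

p̄ = Σdᵢ / (k·n) = 37 / (9 × 100) = 0.04111
LCL = np̄ − 3·√(np̄(1−p̄)) = 4.1111 − 3 × 1.9855 = -1.8453 → 0 (negative, so LCL = 0)

0.00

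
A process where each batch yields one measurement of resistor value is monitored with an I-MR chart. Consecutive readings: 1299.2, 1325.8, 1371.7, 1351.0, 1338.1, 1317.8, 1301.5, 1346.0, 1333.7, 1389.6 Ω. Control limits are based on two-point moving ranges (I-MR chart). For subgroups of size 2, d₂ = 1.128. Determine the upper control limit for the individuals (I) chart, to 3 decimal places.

1412.913

X̄ = (1299.2 + 1325.8 + 1371.7 + 1351.0 + 1338.1 + 1317.8 + 1301.5 + 1346.0 + 1333.7 + 1389.6) / 10 = 1337.4400
Moving ranges: 26.6, 45.9, 20.7, 12.9, 20.3, 16.3, 44.5, 12.3, 55.9; M̄R̄ = 255.4000 / 9 = 28.3778
UCL = X̄ + 3·M̄R̄/d₂ = 1337.4400 + 3 × 28.3778 / 1.128 = 1412.9128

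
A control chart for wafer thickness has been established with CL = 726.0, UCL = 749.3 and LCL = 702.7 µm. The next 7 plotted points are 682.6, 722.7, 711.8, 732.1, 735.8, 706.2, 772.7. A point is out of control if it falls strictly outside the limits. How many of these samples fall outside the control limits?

Compare each point to [702.7, 749.3]: sample 1 = 682.6 < LCL; sample 7 = 772.7 > UCL.

2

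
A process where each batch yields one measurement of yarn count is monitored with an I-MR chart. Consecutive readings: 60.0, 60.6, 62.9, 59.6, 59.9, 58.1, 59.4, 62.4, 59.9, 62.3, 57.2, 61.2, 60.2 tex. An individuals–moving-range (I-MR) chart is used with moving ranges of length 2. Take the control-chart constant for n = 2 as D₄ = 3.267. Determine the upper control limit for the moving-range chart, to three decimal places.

Moving ranges: 0.6, 2.3, 3.3, 0.3, 1.8, 1.3, 3.0, 2.5, 2.4, 5.1, 4.0, 1.0; M̄R̄ = 27.6000 / 12 = 2.3000
UCL_MR = D₄·M̄R̄ = 3.267 × 2.3000 = 7.5141

7.514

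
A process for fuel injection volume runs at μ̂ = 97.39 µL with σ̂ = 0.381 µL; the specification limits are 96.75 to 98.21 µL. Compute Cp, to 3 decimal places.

0.639

Cp = (USL − LSL) / (6σ̂) = (98.21 − 96.75) / (6 × 0.381) = 1.4600 / 2.2860 = 0.6387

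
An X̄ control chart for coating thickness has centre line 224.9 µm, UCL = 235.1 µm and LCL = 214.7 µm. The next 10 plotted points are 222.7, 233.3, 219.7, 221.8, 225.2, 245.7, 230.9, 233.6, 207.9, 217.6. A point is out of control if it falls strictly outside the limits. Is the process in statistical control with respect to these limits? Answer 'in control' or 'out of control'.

out of control

Compare each point to [214.7, 235.1]: sample 6 = 245.7 > UCL; sample 9 = 207.9 < LCL.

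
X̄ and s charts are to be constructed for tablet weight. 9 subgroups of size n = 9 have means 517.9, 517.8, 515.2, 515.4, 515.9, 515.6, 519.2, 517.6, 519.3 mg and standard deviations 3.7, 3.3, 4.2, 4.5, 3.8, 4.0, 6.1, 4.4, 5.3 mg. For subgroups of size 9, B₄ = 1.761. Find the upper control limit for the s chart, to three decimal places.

s̄ = (3.7 + 3.3 + 4.2 + 4.5 + 3.8 + 4.0 + 6.1 + 4.4 + 5.3) / 9 = 4.3667
UCL_s = B₄·s̄ = 1.761 × 4.3667 = 7.6897

7.690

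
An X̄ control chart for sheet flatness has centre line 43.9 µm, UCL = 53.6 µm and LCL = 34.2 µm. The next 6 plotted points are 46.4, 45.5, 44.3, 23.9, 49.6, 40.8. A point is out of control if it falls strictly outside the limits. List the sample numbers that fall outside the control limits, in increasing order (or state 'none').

4

Compare each point to [34.2, 53.6]: sample 4 = 23.9 < LCL.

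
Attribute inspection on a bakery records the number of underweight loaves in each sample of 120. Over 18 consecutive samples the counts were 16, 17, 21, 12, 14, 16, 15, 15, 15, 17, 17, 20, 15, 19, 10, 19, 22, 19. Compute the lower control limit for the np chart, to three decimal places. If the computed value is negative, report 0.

p̄ = Σdᵢ / (k·n) = 299 / (18 × 120) = 0.13843
LCL = np̄ − 3·√(np̄(1−p̄)) = 16.6111 − 3 × 3.7831 = 5.2619

5.262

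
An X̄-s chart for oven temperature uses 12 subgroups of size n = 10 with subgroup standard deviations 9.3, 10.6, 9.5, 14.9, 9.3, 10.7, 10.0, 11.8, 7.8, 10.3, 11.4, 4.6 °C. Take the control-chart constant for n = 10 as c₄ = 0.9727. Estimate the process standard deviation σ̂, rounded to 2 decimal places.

s̄ = (9.3 + 10.6 + 9.5 + 14.9 + 9.3 + 10.7 + 10.0 + 11.8 + 7.8 + 10.3 + 11.4 + 4.6) / 12 = 10.0167
σ̂ = s̄ / c₄ = 10.0167 / 0.9727 = 10.2978

10.30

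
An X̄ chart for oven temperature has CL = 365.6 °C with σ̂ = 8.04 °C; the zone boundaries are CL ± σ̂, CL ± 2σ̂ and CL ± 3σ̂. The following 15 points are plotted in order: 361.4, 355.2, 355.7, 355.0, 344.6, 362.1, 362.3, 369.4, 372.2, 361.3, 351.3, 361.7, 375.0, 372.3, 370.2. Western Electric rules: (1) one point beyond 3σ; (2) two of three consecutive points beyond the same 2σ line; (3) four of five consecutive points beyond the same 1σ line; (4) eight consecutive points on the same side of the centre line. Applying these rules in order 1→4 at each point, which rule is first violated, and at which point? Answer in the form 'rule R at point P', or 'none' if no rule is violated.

Zone of each point (C = within 1σ̂, B = 1σ̂–2σ̂, A = 2σ̂–3σ̂, * = beyond 3σ̂; sign = side of CL): 1:-C, 2:-B, 3:-B, 4:-B, 5:-A, 6:-C, 7:-C, 8:+C, 9:+C, 10:-C, 11:-B, 12:-C, 13:+B, 14:+C, 15:+C
Rule 3 (four of five consecutive points beyond the same 1σ limit) is satisfied at point 5.

rule 3 at point 5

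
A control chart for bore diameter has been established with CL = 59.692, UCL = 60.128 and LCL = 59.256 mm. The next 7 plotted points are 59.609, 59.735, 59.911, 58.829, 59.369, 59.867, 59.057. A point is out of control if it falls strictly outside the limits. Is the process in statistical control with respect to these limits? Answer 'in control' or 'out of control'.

out of control

Compare each point to [59.256, 60.128]: sample 4 = 58.829 < LCL; sample 7 = 59.057 < LCL.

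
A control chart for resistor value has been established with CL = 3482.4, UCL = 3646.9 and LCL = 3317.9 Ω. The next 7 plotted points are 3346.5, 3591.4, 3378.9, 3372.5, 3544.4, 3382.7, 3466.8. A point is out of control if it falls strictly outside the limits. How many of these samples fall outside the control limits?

All 7 points lie within [3317.9, 3646.9].

0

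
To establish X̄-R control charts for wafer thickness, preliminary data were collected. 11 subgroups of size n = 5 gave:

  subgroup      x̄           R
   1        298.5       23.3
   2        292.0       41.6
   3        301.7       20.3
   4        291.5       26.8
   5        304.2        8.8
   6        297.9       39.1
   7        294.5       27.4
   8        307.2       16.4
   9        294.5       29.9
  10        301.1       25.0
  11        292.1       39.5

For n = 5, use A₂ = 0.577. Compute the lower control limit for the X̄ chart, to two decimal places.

282.11

X̄̄ = (298.5 + 292.0 + 301.7 + 291.5 + 304.2 + 297.9 + 294.5 + 307.2 + 294.5 + 301.1 + 292.1) / 11 = 3275.2000 / 11 = 297.7455
R̄ = (23.3 + 41.6 + 20.3 + 26.8 + 8.8 + 39.1 + 27.4 + 16.4 + 29.9 + 25.0 + 39.5) / 11 = 298.1000 / 11 = 27.1000
LCL = X̄̄ − A₂·R̄ = 297.7455 − 0.577 × 27.1000 = 282.1088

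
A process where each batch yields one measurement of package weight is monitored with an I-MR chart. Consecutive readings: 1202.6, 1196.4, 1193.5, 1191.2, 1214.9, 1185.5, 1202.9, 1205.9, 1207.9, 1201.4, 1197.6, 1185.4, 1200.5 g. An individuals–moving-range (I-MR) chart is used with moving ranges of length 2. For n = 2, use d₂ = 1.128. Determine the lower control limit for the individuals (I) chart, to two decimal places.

X̄ = (1202.6 + 1196.4 + 1193.5 + 1191.2 + 1214.9 + 1185.5 + 1202.9 + 1205.9 + 1207.9 + 1201.4 + 1197.6 + 1185.4 + 1200.5) / 13 = 1198.9000
Moving ranges: 6.2, 2.9, 2.3, 23.7, 29.4, 17.4, 3.0, 2.0, 6.5, 3.8, 12.2, 15.1; M̄R̄ = 124.5000 / 12 = 10.3750
LCL = X̄ − 3·M̄R̄/d₂ = 1198.9000 − 3 × 10.3750 / 1.128 = 1171.3069

1171.31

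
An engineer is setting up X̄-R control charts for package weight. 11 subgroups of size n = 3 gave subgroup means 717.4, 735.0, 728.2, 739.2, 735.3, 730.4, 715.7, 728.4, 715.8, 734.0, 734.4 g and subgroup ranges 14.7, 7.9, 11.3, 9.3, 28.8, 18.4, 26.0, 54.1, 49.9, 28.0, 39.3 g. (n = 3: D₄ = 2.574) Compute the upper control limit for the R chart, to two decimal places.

67.32

R̄ = (14.7 + 7.9 + 11.3 + 9.3 + 28.8 + 18.4 + 26.0 + 54.1 + 49.9 + 28.0 + 39.3) / 11 = 287.7000 / 11 = 26.1545
UCL_R = D₄·R̄ = 2.574 × 26.1545 = 67.3218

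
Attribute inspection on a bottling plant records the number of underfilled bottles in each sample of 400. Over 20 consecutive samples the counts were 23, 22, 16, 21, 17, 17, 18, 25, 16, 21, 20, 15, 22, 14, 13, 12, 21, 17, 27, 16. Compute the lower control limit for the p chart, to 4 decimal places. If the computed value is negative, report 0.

0.0150

p̄ = Σdᵢ / (k·n) = 373 / (20 × 400) = 0.04662
LCL = p̄ − 3·√(p̄(1−p̄)/n) = 0.04662 − 3 × 0.01054 = 0.01500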